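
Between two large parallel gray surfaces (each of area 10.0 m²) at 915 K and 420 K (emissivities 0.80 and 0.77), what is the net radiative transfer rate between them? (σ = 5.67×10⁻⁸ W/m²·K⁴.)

For two large parallel gray plates, q = σ(T₁⁴ − T₂⁴) / (1/ε₁ + 1/ε₂ − 1).
1/ε₁ + 1/ε₂ − 1 = 1/0.80 + 1/0.77 − 1 = 1.549.
T₁⁴ − T₂⁴ = 7.01×10^11 − 3.11×10^10 = 6.70×10^11 K⁴.
q = 5.67×10⁻⁸ × 6.70×10^11 / 1.549 = 24500 W/m².
Q = q·A = 24500 × 10.0 = 2.45×10^5 W.

Q ≈ 2.45×10^5 W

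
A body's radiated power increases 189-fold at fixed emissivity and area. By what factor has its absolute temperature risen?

factor ≈ 3.71

P ∝ T⁴ ⇒ T ∝ P^(1/4), so T scales by (189)^(1/4) = 3.71.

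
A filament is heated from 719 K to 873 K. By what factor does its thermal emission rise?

P ∝ T⁴, so the ratio is (873/719)⁴ = (1.214)⁴ = 2.17.

ratio ≈ 2.17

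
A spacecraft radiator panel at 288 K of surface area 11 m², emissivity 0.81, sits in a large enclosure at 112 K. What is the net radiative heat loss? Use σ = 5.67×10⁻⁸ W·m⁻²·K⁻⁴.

Q = εσA(T⁴ − T_s⁴). T⁴ − T_s⁴ = (288)⁴ − (112)⁴ = 6.88×10^9 − 1.57×10^8 = 6.72×10^9 K⁴.
Q = 0.81 × 5.67×10⁻⁸ × 11.0 × 6.72×10^9 = 3400 W.

Q ≈ 3400 W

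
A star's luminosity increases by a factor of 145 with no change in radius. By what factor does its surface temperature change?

factor ≈ 3.47

P ∝ T⁴ ⇒ T ∝ P^(1/4), so T scales by (145)^(1/4) = 3.47.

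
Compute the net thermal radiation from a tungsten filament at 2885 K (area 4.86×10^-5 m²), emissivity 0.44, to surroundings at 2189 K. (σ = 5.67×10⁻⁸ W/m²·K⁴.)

Q ≈ 56.2 W

Q = εσA(T⁴ − T_s⁴). T⁴ − T_s⁴ = (2885)⁴ − (2189)⁴ = 6.93×10^13 − 2.30×10^13 = 4.63×10^13 K⁴.
Q = 0.44 × 5.67×10⁻⁸ × 4.86×10^-5 × 4.63×10^13 = 56.2 W.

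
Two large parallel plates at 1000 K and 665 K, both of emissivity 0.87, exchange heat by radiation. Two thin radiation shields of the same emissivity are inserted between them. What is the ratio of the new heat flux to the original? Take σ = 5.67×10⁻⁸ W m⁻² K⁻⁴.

With N identical shields there are N+1 = 3 gaps in series, each with the same radiative resistance, so the flux falls to 1/(N+1) of its unshielded value.

ratio ≈ 0.333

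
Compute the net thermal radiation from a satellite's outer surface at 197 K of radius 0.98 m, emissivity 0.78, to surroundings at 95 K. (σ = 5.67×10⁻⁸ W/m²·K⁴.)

A = 4πr² = 4π × (0.98)² = 12.1 m².
Q = εσA(T⁴ − T_s⁴). T⁴ − T_s⁴ = (197)⁴ − (95)⁴ = 1.51×10^9 − 8.15×10^7 = 1.42×10^9 K⁴.
Q = 0.78 × 5.67×10⁻⁸ × 12.1 × 1.42×10^9 = 760 W.

Q ≈ 760 W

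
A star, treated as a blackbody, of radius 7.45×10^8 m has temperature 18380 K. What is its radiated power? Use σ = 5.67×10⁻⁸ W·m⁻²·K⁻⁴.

P ≈ 4.51×10^28 W

A = 4πr² = 4π × (7.45×10^8)² = 6.97×10^18 m².
P = σAT⁴ = 5.67×10⁻⁸ × 6.97×10^18 × (18380)⁴ = 5.67×10⁻⁸ × 6.97×10^18 × 1.14×10^17.
P = 4.51×10^28 W.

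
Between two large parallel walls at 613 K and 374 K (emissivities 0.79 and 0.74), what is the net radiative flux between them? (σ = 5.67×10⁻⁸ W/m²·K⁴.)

q ≈ 4260 W/m²

For two large parallel gray plates, q = σ(T₁⁴ − T₂⁴) / (1/ε₁ + 1/ε₂ − 1).
1/ε₁ + 1/ε₂ − 1 = 1/0.79 + 1/0.74 − 1 = 1.617.
T₁⁴ − T₂⁴ = 1.41×10^11 − 1.96×10^10 = 1.22×10^11 K⁴.
q = 5.67×10⁻⁸ × 1.22×10^11 / 1.617 = 4260 W/m².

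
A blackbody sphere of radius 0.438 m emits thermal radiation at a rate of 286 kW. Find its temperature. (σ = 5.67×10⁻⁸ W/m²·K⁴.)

A = 4πr² = 4π × (0.438)² = 2.41 m².
From P = σAT⁴, T = (P / σA)^(1/4) = (2.86×10^5 / (5.67×10⁻⁸ × 2.41))^(1/4).
T = (2.09×10^12)^(1/4) = 1200 K.

T ≈ 1200 K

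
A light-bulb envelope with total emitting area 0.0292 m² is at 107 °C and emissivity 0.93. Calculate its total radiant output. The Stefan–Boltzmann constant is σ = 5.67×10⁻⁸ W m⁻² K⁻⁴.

107 °C = 380 K.
P = εσAT⁴ = 0.93 × 5.67×10⁻⁸ × 0.0292 × (380)⁴ = 0.93 × 5.67×10⁻⁸ × 0.0292 × 2.09×10^10.
P = 32.1 W.

P ≈ 32.1 W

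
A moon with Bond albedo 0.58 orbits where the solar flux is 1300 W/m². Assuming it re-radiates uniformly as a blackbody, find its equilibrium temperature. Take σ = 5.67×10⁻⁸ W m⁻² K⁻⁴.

T ≈ 222 K

Power absorbed = (1−a)S·πR²; power emitted = 4πR²σT⁴. Equating and cancelling πR²:
T = ((1−a)S / 4σ)^(1/4) = (546 / (4 × 5.67×10⁻⁸))^(1/4) = (2.41×10^9)^(1/4).
T = 222 K.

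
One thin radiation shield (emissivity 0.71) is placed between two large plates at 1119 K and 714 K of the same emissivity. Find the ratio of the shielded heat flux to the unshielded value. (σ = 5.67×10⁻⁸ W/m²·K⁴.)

With N identical shields there are N+1 = 2 gaps in series, each with the same radiative resistance, so the flux falls to 1/(N+1) of its unshielded value.

ratio ≈ 0.500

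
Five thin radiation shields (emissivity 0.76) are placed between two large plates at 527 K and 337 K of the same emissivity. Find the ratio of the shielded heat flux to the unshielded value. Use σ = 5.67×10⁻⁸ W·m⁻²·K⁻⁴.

With N identical shields there are N+1 = 6 gaps in series, each with the same radiative resistance, so the flux falls to 1/(N+1) of its unshielded value.

ratio ≈ 0.167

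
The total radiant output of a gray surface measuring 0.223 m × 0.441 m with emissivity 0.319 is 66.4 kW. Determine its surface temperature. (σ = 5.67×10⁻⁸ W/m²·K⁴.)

A = 0.223 × 0.441 = 0.0983 m².
From P = εσAT⁴, T = (P / εσA)^(1/4) = (66400 / (0.319 × 5.67×10⁻⁸ × 0.0983))^(1/4).
T = (3.73×10^13)^(1/4) = 2470 K.

T ≈ 2470 K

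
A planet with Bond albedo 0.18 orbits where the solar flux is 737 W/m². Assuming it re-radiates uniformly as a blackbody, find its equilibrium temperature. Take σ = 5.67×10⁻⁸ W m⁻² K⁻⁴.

T ≈ 227 K

Power absorbed = (1−a)S·πR²; power emitted = 4πR²σT⁴. Equating and cancelling πR²:
T = ((1−a)S / 4σ)^(1/4) = (604 / (4 × 5.67×10⁻⁸))^(1/4) = (2.66×10^9)^(1/4).
T = 227 K.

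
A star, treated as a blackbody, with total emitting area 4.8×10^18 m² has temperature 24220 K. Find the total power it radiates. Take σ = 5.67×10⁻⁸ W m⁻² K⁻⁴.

P ≈ 9.37×10^28 W

P = σAT⁴ = 5.67×10⁻⁸ × 4.80×10^18 × (24220)⁴ = 5.67×10⁻⁸ × 4.80×10^18 × 3.44×10^17.
P = 9.37×10^28 W.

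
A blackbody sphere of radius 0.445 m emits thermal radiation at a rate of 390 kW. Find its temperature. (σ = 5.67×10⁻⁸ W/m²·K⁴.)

T ≈ 1290 K

A = 4πr² = 4π × (0.445)² = 2.49 m².
From P = σAT⁴, T = (P / σA)^(1/4) = (3.90×10^5 / (5.67×10⁻⁸ × 2.49))^(1/4).
T = (2.76×10^12)^(1/4) = 1290 K.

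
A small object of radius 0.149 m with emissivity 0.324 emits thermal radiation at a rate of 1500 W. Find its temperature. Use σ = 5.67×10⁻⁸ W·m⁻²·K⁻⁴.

T ≈ 736 K

A = 4πr² = 4π × (0.149)² = 0.279 m².
From P = εσAT⁴, T = (P / εσA)^(1/4) = (1500 / (0.324 × 5.67×10⁻⁸ × 0.279))^(1/4).
T = (2.93×10^11)^(1/4) = 736 K.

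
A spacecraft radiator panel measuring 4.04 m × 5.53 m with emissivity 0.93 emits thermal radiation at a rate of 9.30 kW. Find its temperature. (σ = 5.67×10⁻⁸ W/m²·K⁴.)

A = 4.04 × 5.53 = 22.3 m².
From P = εσAT⁴, T = (P / εσA)^(1/4) = (9300 / (0.93 × 5.67×10⁻⁸ × 22.3))^(1/4).
T = (7.89×10^9)^(1/4) = 298 K.

T ≈ 298 K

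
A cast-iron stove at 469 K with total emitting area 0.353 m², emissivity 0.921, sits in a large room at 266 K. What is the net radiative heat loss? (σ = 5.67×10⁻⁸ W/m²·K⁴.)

Q ≈ 800 W

Q = εσA(T⁴ − T_s⁴). T⁴ − T_s⁴ = (469)⁴ − (266)⁴ = 4.84×10^10 − 5.01×10^9 = 4.34×10^10 K⁴.
Q = 0.921 × 5.67×10⁻⁸ × 0.353 × 4.34×10^10 = 800 W.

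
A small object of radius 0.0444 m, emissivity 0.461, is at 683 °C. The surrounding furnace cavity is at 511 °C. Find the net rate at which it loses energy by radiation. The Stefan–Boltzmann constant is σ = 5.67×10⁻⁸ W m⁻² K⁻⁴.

Q ≈ 296 W

A = 4πr² = 4π × (0.0444)² = 0.0248 m².
Convert: 683 °C = 956 K; 511 °C = 784 K.
Q = εσA(T⁴ − T_s⁴). T⁴ − T_s⁴ = (956)⁴ − (784)⁴ = 8.35×10^11 − 3.78×10^11 = 4.57×10^11 K⁴.
Q = 0.461 × 5.67×10⁻⁸ × 0.0248 × 4.57×10^11 = 296 W.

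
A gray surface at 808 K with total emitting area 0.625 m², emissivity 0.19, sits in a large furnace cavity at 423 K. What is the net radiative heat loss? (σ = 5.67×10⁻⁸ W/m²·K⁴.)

Q ≈ 2650 W

Q = εσA(T⁴ − T_s⁴). T⁴ − T_s⁴ = (808)⁴ − (423)⁴ = 4.26×10^11 − 3.20×10^10 = 3.94×10^11 K⁴.
Q = 0.19 × 5.67×10⁻⁸ × 0.625 × 3.94×10^11 = 2650 W.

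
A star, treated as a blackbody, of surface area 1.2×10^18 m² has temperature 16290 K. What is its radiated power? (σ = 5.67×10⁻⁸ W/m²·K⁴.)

P = σAT⁴ = 5.67×10⁻⁸ × 1.20×10^18 × (16290)⁴ = 5.67×10⁻⁸ × 1.20×10^18 × 7.04×10^16.
P = 4.79×10^27 W.

P ≈ 4.79×10^27 W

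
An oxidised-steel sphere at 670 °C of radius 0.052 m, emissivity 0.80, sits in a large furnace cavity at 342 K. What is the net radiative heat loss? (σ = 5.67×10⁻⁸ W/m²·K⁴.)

A = 4πr² = 4π × (0.052)² = 0.0340 m².
Convert: 670 °C = 943 K.
Q = εσA(T⁴ − T_s⁴). T⁴ − T_s⁴ = (943)⁴ − (342)⁴ = 7.91×10^11 − 1.37×10^10 = 7.77×10^11 K⁴.
Q = 0.80 × 5.67×10⁻⁸ × 0.0340 × 7.77×10^11 = 1200 W.

Q ≈ 1200 W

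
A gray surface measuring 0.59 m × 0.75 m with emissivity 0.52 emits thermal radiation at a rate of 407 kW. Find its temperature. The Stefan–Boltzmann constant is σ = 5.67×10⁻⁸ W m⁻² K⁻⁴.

T ≈ 2360 K

A = 0.59 × 0.75 = 0.443 m².
From P = εσAT⁴, T = (P / εσA)^(1/4) = (4.07×10^5 / (0.52 × 5.67×10⁻⁸ × 0.443))^(1/4).
T = (3.12×10^13)^(1/4) = 2360 K.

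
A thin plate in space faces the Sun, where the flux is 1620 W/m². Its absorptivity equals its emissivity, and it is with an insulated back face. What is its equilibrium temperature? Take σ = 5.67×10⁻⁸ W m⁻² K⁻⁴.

Absorbed flux αS = emitted flux εσT⁴ (one radiating face); with α = ε, T = (S/σ)^(1/4).
T = (1620 / 5.67×10⁻⁸)^(1/4) = (2.86×10^10)^(1/4).
T = 411 K.

T ≈ 411 K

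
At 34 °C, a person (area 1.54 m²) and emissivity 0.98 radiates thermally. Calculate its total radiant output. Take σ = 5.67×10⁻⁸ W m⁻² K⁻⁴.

P ≈ 760 W

34 °C = 307 K.
P = εσAT⁴ = 0.98 × 5.67×10⁻⁸ × 1.54 × (307)⁴ = 0.98 × 5.67×10⁻⁸ × 1.54 × 8.88×10^9.
P = 760 W.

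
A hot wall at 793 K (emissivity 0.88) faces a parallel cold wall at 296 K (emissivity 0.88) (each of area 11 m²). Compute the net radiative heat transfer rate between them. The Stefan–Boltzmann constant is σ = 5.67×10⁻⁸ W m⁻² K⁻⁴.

Q ≈ 1.90×10^5 W

For two large parallel gray plates, q = σ(T₁⁴ − T₂⁴) / (1/ε₁ + 1/ε₂ − 1).
1/ε₁ + 1/ε₂ − 1 = 1/0.88 + 1/0.88 − 1 = 1.273.
T₁⁴ − T₂⁴ = 3.95×10^11 − 7.68×10^9 = 3.88×10^11 K⁴.
q = 5.67×10⁻⁸ × 3.88×10^11 / 1.273 = 17300 W/m².
Q = q·A = 17300 × 11 = 1.90×10^5 W.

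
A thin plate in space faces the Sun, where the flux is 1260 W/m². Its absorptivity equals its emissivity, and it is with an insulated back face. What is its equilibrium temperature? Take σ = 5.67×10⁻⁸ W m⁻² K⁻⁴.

Absorbed flux αS = emitted flux εσT⁴ (one radiating face); with α = ε, T = (S/σ)^(1/4).
T = (1260 / 5.67×10⁻⁸)^(1/4) = (2.22×10^10)^(1/4).
T = 386 K.

T ≈ 386 K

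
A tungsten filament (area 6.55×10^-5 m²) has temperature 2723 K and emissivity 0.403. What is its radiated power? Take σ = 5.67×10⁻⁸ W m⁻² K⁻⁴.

Stefan–Boltzmann: P = εσAT⁴ = 0.403 × 5.67×10⁻⁸ × 6.55×10^-5 × (2723)⁴ = 0.403 × 5.67×10⁻⁸ × 6.55×10^-5 × 5.50×10^13.
P = 82.3 W.

P ≈ 82.3 W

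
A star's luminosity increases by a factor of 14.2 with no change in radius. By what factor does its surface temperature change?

factor ≈ 1.94

P ∝ T⁴ ⇒ T ∝ P^(1/4), so T scales by (14.2)^(1/4) = 1.94.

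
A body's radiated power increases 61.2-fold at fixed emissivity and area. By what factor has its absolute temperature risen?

P ∝ T⁴ ⇒ T ∝ P^(1/4), so T scales by (61.2)^(1/4) = 2.80.

factor ≈ 2.80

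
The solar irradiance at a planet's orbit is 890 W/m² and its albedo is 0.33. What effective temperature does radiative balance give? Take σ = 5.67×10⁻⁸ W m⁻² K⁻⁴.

Power absorbed = (1−a)S·πR²; power emitted = 4πR²σT⁴. Equating and cancelling πR²:
T = ((1−a)S / 4σ)^(1/4) = (596 / (4 × 5.67×10⁻⁸))^(1/4) = (2.63×10^9)^(1/4).
T = 226 K.

T ≈ 226 K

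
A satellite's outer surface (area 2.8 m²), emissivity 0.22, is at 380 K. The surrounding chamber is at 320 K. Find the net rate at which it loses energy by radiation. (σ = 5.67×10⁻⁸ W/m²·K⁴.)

Q = εσA(T⁴ − T_s⁴). T⁴ − T_s⁴ = (380)⁴ − (320)⁴ = 2.09×10^10 − 1.05×10^10 = 1.04×10^10 K⁴.
Q = 0.22 × 5.67×10⁻⁸ × 2.80 × 1.04×10^10 = 362 W.

Q ≈ 362 W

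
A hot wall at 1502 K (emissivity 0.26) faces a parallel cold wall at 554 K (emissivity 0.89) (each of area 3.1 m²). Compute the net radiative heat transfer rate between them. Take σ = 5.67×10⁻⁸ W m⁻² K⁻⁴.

Q ≈ 2.21×10^5 W

For two large parallel gray plates, q = σ(T₁⁴ − T₂⁴) / (1/ε₁ + 1/ε₂ − 1).
1/ε₁ + 1/ε₂ − 1 = 1/0.26 + 1/0.89 − 1 = 3.970.
T₁⁴ − T₂⁴ = 5.09×10^12 − 9.42×10^10 = 5.00×10^12 K⁴.
q = 5.67×10⁻⁸ × 5.00×10^12 / 3.970 = 71300 W/m².
Q = q·A = 71300 × 3.1 = 2.21×10^5 W.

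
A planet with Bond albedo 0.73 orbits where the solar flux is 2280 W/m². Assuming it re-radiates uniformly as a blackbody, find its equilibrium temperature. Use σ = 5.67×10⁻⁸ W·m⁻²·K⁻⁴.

Power absorbed = (1−a)S·πR²; power emitted = 4πR²σT⁴. Equating and cancelling πR²:
T = ((1−a)S / 4σ)^(1/4) = (616 / (4 × 5.67×10⁻⁸))^(1/4) = (2.71×10^9)^(1/4).
T = 228 K.

T ≈ 228 K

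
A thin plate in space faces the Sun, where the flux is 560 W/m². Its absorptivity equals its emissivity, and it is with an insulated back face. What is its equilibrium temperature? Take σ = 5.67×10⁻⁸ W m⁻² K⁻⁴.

Absorbed flux αS = emitted flux εσT⁴ (one radiating face); with α = ε, T = (S/σ)^(1/4).
T = (560 / 5.67×10⁻⁸)^(1/4) = (9.88×10^9)^(1/4).
T = 315 K.

T ≈ 315 K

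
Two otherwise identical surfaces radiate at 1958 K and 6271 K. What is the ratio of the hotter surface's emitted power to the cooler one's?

P ∝ T⁴, so the ratio is (6271/1958)⁴ = (3.203)⁴ = 105.

ratio ≈ 105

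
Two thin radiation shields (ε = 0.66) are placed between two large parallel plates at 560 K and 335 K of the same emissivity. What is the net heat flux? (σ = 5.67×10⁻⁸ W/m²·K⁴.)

Each of the 3 gaps contributes resistance (2/ε − 1) = 2/0.66 − 1 = 2.030; total = 6.091.
q = σ(T₁⁴ − T₂⁴) / 6.091 = 5.67×10⁻⁸ × 8.58×10^10 / 6.091 = 798 W/m².

q ≈ 798 W/m²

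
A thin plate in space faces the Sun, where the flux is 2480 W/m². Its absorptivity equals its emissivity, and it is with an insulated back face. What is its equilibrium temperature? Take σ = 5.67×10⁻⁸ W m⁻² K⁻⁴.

T ≈ 457 K

Absorbed flux αS = emitted flux εσT⁴ (one radiating face); with α = ε, T = (S/σ)^(1/4).
T = (2480 / 5.67×10⁻⁸)^(1/4) = (4.37×10^10)^(1/4).
T = 457 K.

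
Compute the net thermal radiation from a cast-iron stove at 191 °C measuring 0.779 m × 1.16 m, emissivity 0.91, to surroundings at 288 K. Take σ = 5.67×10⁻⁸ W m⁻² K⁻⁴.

A = 0.779 × 1.16 = 0.904 m².
Convert: 191 °C = 464 K.
Q = εσA(T⁴ − T_s⁴). T⁴ − T_s⁴ = (464)⁴ − (288)⁴ = 4.64×10^10 − 6.88×10^9 = 3.95×10^10 K⁴.
Q = 0.91 × 5.67×10⁻⁸ × 0.904 × 3.95×10^10 = 1840 W.

Q ≈ 1840 W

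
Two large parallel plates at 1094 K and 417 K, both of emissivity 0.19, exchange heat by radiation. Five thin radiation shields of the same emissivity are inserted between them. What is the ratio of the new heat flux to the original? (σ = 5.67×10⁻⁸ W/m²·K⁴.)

With N identical shields there are N+1 = 6 gaps in series, each with the same radiative resistance, so the flux falls to 1/(N+1) of its unshielded value.

ratio ≈ 0.167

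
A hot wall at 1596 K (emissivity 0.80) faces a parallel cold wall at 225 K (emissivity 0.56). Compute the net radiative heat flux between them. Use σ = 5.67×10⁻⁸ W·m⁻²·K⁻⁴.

q ≈ 1.81×10^5 W/m²

For two large parallel gray plates, q = σ(T₁⁴ − T₂⁴) / (1/ε₁ + 1/ε₂ − 1).
1/ε₁ + 1/ε₂ − 1 = 1/0.80 + 1/0.56 − 1 = 2.036.
T₁⁴ − T₂⁴ = 6.49×10^12 − 2.56×10^9 = 6.49×10^12 K⁴.
q = 5.67×10⁻⁸ × 6.49×10^12 / 2.036 = 1.81×10^5 W/m².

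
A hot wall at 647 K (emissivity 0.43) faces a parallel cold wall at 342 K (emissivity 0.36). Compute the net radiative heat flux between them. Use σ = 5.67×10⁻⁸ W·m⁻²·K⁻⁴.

For two large parallel gray plates, q = σ(T₁⁴ − T₂⁴) / (1/ε₁ + 1/ε₂ − 1).
1/ε₁ + 1/ε₂ − 1 = 1/0.43 + 1/0.36 − 1 = 4.103.
T₁⁴ − T₂⁴ = 1.75×10^11 − 1.37×10^10 = 1.62×10^11 K⁴.
q = 5.67×10⁻⁸ × 1.62×10^11 / 4.103 = 2230 W/m².

q ≈ 2230 W/m²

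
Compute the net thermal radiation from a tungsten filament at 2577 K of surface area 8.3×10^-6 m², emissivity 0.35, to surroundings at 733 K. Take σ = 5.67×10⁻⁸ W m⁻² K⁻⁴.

Q = εσA(T⁴ − T_s⁴). T⁴ − T_s⁴ = (2577)⁴ − (733)⁴ = 4.41×10^13 − 2.89×10^11 = 4.38×10^13 K⁴.
Q = 0.35 × 5.67×10⁻⁸ × 8.30×10^-6 × 4.38×10^13 = 7.22 W.

Q ≈ 7.22 W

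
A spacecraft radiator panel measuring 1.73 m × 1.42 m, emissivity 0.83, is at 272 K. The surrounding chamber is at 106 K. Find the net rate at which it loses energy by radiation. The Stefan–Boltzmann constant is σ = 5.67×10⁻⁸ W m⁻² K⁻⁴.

A = 1.73 × 1.42 = 2.46 m².
Q = εσA(T⁴ − T_s⁴). T⁴ − T_s⁴ = (272)⁴ − (106)⁴ = 5.47×10^9 − 1.26×10^8 = 5.35×10^9 K⁴.
Q = 0.83 × 5.67×10⁻⁸ × 2.46 × 5.35×10^9 = 618 W.

Q ≈ 618 W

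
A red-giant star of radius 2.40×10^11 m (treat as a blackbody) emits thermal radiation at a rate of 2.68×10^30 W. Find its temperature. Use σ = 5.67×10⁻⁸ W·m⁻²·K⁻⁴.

A = 4πr² = 4π × (2.40×10^11)² = 7.24×10^23 m².
From P = σAT⁴, T = (P / σA)^(1/4) = (2.68×10^30 / (5.67×10⁻⁸ × 7.24×10^23))^(1/4).
T = (6.53×10^13)^(1/4) = 2840 K.

T ≈ 2840 K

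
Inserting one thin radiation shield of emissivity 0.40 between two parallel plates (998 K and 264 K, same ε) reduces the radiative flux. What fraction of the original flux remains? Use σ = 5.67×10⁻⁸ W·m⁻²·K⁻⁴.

With N identical shields there are N+1 = 2 gaps in series, each with the same radiative resistance, so the flux falls to 1/(N+1) of its unshielded value.

ratio ≈ 0.500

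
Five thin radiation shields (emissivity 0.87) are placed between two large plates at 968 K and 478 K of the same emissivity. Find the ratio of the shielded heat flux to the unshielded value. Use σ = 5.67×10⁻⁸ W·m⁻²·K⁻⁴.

With N identical shields there are N+1 = 6 gaps in series, each with the same radiative resistance, so the flux falls to 1/(N+1) of its unshielded value.

ratio ≈ 0.167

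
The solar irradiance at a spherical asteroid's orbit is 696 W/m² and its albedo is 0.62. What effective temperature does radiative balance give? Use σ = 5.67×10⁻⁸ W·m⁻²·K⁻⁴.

T ≈ 185 K

Power absorbed = (1−a)S·πR²; power emitted = 4πR²σT⁴. Equating and cancelling πR²:
T = ((1−a)S / 4σ)^(1/4) = (264 / (4 × 5.67×10⁻⁸))^(1/4) = (1.17×10^9)^(1/4).
T = 185 K.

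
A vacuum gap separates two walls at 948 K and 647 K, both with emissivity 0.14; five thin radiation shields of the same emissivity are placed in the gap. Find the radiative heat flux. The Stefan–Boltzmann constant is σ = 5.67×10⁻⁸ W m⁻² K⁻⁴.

Each of the 6 gaps contributes resistance (2/ε − 1) = 2/0.14 − 1 = 13.29; total = 79.71.
q = σ(T₁⁴ − T₂⁴) / 79.71 = 5.67×10⁻⁸ × 6.32×10^11 / 79.71 = 450 W/m².

q ≈ 450 W/m²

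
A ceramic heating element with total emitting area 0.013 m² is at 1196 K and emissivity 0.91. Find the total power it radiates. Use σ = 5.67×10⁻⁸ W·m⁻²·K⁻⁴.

P = εσAT⁴ = 0.91 × 5.67×10⁻⁸ × 0.0130 × (1196)⁴ = 0.91 × 5.67×10⁻⁸ × 0.0130 × 2.05×10^12.
P = 1370 W.

P ≈ 1370 W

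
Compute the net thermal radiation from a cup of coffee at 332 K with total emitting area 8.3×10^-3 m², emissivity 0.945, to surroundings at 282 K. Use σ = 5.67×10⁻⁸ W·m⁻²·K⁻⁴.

Q ≈ 2.59 W

Q = εσA(T⁴ − T_s⁴). T⁴ − T_s⁴ = (332)⁴ − (282)⁴ = 1.21×10^10 − 6.32×10^9 = 5.83×10^9 K⁴.
Q = 0.945 × 5.67×10⁻⁸ × 8.30×10^-3 × 5.83×10^9 = 2.59 W.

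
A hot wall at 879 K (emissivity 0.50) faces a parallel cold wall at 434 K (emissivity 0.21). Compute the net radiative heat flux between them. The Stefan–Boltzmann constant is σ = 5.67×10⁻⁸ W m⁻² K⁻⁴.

For two large parallel gray plates, q = σ(T₁⁴ − T₂⁴) / (1/ε₁ + 1/ε₂ − 1).
1/ε₁ + 1/ε₂ − 1 = 1/0.50 + 1/0.21 − 1 = 5.762.
T₁⁴ − T₂⁴ = 5.97×10^11 − 3.55×10^10 = 5.61×10^11 K⁴.
q = 5.67×10⁻⁸ × 5.61×10^11 / 5.762 = 5530 W/m².

q ≈ 5530 W/m²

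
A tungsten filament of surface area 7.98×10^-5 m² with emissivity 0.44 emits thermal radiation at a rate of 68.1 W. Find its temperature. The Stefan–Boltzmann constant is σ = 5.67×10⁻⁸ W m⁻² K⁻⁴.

From P = εσAT⁴, T = (P / εσA)^(1/4) = (68.1 / (0.44 × 5.67×10⁻⁸ × 7.98×10^-5))^(1/4).
T = (3.42×10^13)^(1/4) = 2420 K.

T ≈ 2420 K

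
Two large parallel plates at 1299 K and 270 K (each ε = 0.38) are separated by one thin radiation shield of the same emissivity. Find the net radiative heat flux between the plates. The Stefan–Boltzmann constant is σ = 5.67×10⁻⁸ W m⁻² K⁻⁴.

Each of the 2 gaps contributes resistance (2/ε − 1) = 2/0.38 − 1 = 4.263; total = 8.526.
q = σ(T₁⁴ − T₂⁴) / 8.526 = 5.67×10⁻⁸ × 2.84×10^12 / 8.526 = 18900 W/m².

q ≈ 18900 W/m²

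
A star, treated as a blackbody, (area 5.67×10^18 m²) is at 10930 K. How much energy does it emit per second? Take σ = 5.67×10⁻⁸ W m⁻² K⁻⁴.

P = σAT⁴ = 5.67×10⁻⁸ × 5.67×10^18 × (10930)⁴ = 5.67×10⁻⁸ × 5.67×10^18 × 1.43×10^16.
P = 4.59×10^27 W.

P ≈ 4.59×10^27 W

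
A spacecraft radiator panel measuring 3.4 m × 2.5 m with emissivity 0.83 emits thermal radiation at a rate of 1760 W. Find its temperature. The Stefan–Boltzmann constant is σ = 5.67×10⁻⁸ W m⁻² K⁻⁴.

T ≈ 258 K

A = 3.4 × 2.5 = 8.50 m².
From P = εσAT⁴, T = (P / εσA)^(1/4) = (1760 / (0.83 × 5.67×10⁻⁸ × 8.50))^(1/4).
T = (4.40×10^9)^(1/4) = 258 K.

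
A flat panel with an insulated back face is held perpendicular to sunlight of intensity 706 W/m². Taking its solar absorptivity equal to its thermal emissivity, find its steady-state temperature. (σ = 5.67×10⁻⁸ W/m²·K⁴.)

T ≈ 334 K

Absorbed flux αS = emitted flux εσT⁴ (one radiating face); with α = ε, T = (S/σ)^(1/4).
T = (706 / 5.67×10⁻⁸)^(1/4) = (1.25×10^10)^(1/4).
T = 334 K.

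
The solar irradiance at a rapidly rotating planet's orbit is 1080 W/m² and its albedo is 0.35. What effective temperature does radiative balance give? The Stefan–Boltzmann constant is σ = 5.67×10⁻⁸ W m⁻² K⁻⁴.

T ≈ 236 K

Power absorbed = (1−a)S·πR²; power emitted = 4πR²σT⁴. Equating and cancelling πR²:
T = ((1−a)S / 4σ)^(1/4) = (702 / (4 × 5.67×10⁻⁸))^(1/4) = (3.10×10^9)^(1/4).
T = 236 K.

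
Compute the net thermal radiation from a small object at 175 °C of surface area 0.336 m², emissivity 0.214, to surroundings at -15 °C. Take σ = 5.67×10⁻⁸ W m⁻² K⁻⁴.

Q ≈ 146 W

Convert: 175 °C = 448 K; -15 °C = 258 K.
Q = εσA(T⁴ − T_s⁴). T⁴ − T_s⁴ = (448)⁴ − (258)⁴ = 4.03×10^10 − 4.43×10^9 = 3.59×10^10 K⁴.
Q = 0.214 × 5.67×10⁻⁸ × 0.336 × 3.59×10^10 = 146 W.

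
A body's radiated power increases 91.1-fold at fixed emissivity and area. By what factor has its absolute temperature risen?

P ∝ T⁴ ⇒ T ∝ P^(1/4), so T scales by (91.1)^(1/4) = 3.09.

factor ≈ 3.09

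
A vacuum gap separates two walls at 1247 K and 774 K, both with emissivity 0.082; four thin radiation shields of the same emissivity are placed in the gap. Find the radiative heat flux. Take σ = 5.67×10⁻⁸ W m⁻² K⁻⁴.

Each of the 5 gaps contributes resistance (2/ε − 1) = 2/0.082 − 1 = 23.39; total = 117.0.
q = σ(T₁⁴ − T₂⁴) / 117.0 = 5.67×10⁻⁸ × 2.06×10^12 / 117.0 = 998 W/m².

q ≈ 998 W/m²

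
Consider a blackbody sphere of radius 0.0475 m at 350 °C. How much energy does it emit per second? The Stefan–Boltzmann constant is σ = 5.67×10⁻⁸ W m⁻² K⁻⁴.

P ≈ 242 W

A = 4πr² = 4π × (0.0475)² = 0.0284 m².
350 °C = 623 K.
P = σAT⁴ = 5.67×10⁻⁸ × 0.0284 × (623)⁴ = 5.67×10⁻⁸ × 0.0284 × 1.51×10^11.
P = 242 W.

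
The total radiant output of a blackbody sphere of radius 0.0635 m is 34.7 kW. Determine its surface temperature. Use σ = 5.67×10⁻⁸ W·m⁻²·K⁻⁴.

A = 4πr² = 4π × (0.0635)² = 0.0507 m².
From P = σAT⁴, T = (P / σA)^(1/4) = (34700 / (5.67×10⁻⁸ × 0.0507))^(1/4).
T = (1.21×10^13)^(1/4) = 1860 K.

T ≈ 1860 K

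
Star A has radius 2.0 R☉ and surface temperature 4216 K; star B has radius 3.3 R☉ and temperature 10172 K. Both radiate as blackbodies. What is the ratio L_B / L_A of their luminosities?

L_B/L_A ≈ 92.3

L = 4πR²σT⁴ ∝ R²T⁴, so L_B/L_A = (3.3/2.0)² × (10172/4216)⁴ = 2.72 × 33.9 = 92.3.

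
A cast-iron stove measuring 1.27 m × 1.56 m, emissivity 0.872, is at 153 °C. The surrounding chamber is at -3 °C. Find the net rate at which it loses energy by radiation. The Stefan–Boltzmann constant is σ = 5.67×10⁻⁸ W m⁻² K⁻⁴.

A = 1.27 × 1.56 = 1.98 m².
Convert: 153 °C = 426 K; -3 °C = 270 K.
Q = εσA(T⁴ − T_s⁴). T⁴ − T_s⁴ = (426)⁴ − (270)⁴ = 3.29×10^10 − 5.31×10^9 = 2.76×10^10 K⁴.
Q = 0.872 × 5.67×10⁻⁸ × 1.98 × 2.76×10^10 = 2710 W.

Q ≈ 2710 W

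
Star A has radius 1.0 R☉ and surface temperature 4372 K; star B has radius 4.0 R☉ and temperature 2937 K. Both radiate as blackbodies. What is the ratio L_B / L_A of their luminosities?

L_B/L_A ≈ 3.26

L = 4πR²σT⁴ ∝ R²T⁴, so L_B/L_A = (4.0/1.0)² × (2937/4372)⁴ = 16.0 × 0.204 = 3.26.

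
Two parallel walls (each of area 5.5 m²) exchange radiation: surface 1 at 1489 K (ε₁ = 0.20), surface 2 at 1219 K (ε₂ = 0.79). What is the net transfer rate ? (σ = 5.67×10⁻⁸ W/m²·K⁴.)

Q ≈ 1.60×10^5 W

For two large parallel gray plates, q = σ(T₁⁴ − T₂⁴) / (1/ε₁ + 1/ε₂ − 1).
1/ε₁ + 1/ε₂ − 1 = 1/0.20 + 1/0.79 − 1 = 5.266.
T₁⁴ − T₂⁴ = 4.92×10^12 − 2.21×10^12 = 2.71×10^12 K⁴.
q = 5.67×10⁻⁸ × 2.71×10^12 / 5.266 = 29200 W/m².
Q = q·A = 29200 × 5.5 = 1.60×10^5 W.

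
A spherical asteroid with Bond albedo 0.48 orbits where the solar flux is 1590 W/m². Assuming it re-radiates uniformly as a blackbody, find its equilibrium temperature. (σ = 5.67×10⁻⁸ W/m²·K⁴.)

Power absorbed = (1−a)S·πR²; power emitted = 4πR²σT⁴. Equating and cancelling πR²:
T = ((1−a)S / 4σ)^(1/4) = (827 / (4 × 5.67×10⁻⁸))^(1/4) = (3.65×10^9)^(1/4).
T = 246 K.

T ≈ 246 K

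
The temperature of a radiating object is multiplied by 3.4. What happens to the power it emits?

factor ≈ 134

P ∝ T⁴, so the power scales as (3.4)⁴ = 134.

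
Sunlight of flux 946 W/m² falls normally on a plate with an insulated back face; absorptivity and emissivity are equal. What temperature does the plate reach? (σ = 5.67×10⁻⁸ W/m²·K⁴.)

Absorbed flux αS = emitted flux εσT⁴ (one radiating face); with α = ε, T = (S/σ)^(1/4).
T = (946 / 5.67×10⁻⁸)^(1/4) = (1.67×10^10)^(1/4).
T = 359 K.

T ≈ 359 K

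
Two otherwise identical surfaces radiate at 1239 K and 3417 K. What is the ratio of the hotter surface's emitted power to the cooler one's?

P ∝ T⁴, so the ratio is (3417/1239)⁴ = (2.758)⁴ = 57.8.

ratio ≈ 57.8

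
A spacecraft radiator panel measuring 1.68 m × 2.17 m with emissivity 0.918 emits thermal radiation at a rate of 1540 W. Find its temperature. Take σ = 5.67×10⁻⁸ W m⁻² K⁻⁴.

T ≈ 300 K

A = 1.68 × 2.17 = 3.65 m².
From P = εσAT⁴, T = (P / εσA)^(1/4) = (1540 / (0.918 × 5.67×10⁻⁸ × 3.65))^(1/4).
T = (8.12×10^9)^(1/4) = 300 K.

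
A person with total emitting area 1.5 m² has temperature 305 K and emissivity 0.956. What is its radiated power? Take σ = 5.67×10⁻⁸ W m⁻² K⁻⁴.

Stefan–Boltzmann: P = εσAT⁴ = 0.956 × 5.67×10⁻⁸ × 1.50 × (305)⁴ = 0.956 × 5.67×10⁻⁸ × 1.50 × 8.65×10^9.
P = 704 W.

P ≈ 704 W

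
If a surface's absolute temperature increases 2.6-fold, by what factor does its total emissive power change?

factor ≈ 45.7

P ∝ T⁴, so the power scales as (2.6)⁴ = 45.7.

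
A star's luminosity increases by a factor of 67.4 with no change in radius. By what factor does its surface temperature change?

P ∝ T⁴ ⇒ T ∝ P^(1/4), so T scales by (67.4)^(1/4) = 2.87.

factor ≈ 2.87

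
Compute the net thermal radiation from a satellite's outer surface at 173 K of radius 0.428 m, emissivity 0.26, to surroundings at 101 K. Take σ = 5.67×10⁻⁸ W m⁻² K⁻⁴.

Q ≈ 26.9 W

A = 4πr² = 4π × (0.428)² = 2.30 m².
Q = εσA(T⁴ − T_s⁴). T⁴ − T_s⁴ = (173)⁴ − (101)⁴ = 8.96×10^8 − 1.04×10^8 = 7.92×10^8 K⁴.
Q = 0.26 × 5.67×10⁻⁸ × 2.30 × 7.92×10^8 = 26.9 W.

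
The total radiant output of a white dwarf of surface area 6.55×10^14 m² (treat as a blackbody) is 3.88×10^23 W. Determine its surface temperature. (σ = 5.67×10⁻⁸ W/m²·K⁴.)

T ≈ 10100 K

From P = σAT⁴, T = (P / σA)^(1/4) = (3.88×10^23 / (5.67×10⁻⁸ × 6.55×10^14))^(1/4).
T = (1.04×10^16)^(1/4) = 10100 K.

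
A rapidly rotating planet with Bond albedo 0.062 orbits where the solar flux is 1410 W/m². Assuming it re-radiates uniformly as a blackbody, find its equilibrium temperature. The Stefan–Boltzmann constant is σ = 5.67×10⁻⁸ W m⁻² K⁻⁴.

T ≈ 276 K

Power absorbed = (1−a)S·πR²; power emitted = 4πR²σT⁴. Equating and cancelling πR²:
T = ((1−a)S / 4σ)^(1/4) = (1320 / (4 × 5.67×10⁻⁸))^(1/4) = (5.83×10^9)^(1/4).
T = 276 K.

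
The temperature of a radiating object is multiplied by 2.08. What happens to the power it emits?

factor ≈ 18.7

P ∝ T⁴, so the power scales as (2.08)⁴ = 18.7.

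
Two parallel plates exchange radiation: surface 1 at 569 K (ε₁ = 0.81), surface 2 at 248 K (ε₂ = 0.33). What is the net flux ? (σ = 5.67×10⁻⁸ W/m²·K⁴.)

For two large parallel gray plates, q = σ(T₁⁴ − T₂⁴) / (1/ε₁ + 1/ε₂ − 1).
1/ε₁ + 1/ε₂ − 1 = 1/0.81 + 1/0.33 − 1 = 3.265.
T₁⁴ − T₂⁴ = 1.05×10^11 − 3.78×10^9 = 1.01×10^11 K⁴.
q = 5.67×10⁻⁸ × 1.01×10^11 / 3.265 = 1750 W/m².

q ≈ 1750 W/m²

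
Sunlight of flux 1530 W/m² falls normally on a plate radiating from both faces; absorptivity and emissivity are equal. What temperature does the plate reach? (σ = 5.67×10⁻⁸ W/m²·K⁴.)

T ≈ 341 K

Absorbed flux αS = emitted flux 2εσT⁴ per unit area; with α = ε this gives T = (S/2σ)^(1/4).
T = (1530 / (2 × 5.67×10⁻⁸))^(1/4) = (1.35×10^10)^(1/4).
T = 341 K.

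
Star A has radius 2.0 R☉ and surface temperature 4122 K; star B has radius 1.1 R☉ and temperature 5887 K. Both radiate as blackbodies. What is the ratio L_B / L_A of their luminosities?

L = 4πR²σT⁴ ∝ R²T⁴, so L_B/L_A = (1.1/2.0)² × (5887/4122)⁴ = 0.303 × 4.16 = 1.26.

L_B/L_A ≈ 1.26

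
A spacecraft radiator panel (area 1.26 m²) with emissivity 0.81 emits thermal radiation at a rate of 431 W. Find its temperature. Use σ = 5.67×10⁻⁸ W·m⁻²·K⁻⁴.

T ≈ 294 K

From P = εσAT⁴, T = (P / εσA)^(1/4) = (431 / (0.81 × 5.67×10⁻⁸ × 1.26))^(1/4).
T = (7.45×10^9)^(1/4) = 294 K.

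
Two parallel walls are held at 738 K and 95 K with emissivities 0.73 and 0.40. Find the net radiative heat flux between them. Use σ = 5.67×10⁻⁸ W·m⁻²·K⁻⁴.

q ≈ 5860 W/m²

For two large parallel gray plates, q = σ(T₁⁴ − T₂⁴) / (1/ε₁ + 1/ε₂ − 1).
1/ε₁ + 1/ε₂ − 1 = 1/0.73 + 1/0.40 − 1 = 2.870.
T₁⁴ − T₂⁴ = 2.97×10^11 − 8.15×10^7 = 2.97×10^11 K⁴.
q = 5.67×10⁻⁸ × 2.97×10^11 / 2.870 = 5860 W/m².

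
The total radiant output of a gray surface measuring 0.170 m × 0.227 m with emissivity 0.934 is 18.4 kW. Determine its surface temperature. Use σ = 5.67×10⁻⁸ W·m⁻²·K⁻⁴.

A = 0.170 × 0.227 = 0.0386 m².
From P = εσAT⁴, T = (P / εσA)^(1/4) = (18400 / (0.934 × 5.67×10⁻⁸ × 0.0386))^(1/4).
T = (9.00×10^12)^(1/4) = 1730 K.

T ≈ 1730 K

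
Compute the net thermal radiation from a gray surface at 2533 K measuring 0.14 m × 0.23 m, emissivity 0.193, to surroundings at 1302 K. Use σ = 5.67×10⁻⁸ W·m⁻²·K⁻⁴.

A = 0.14 × 0.23 = 0.0322 m².
Q = εσA(T⁴ − T_s⁴). T⁴ − T_s⁴ = (2533)⁴ − (1302)⁴ = 4.12×10^13 − 2.87×10^12 = 3.83×10^13 K⁴.
Q = 0.193 × 5.67×10⁻⁸ × 0.0322 × 3.83×10^13 = 13500 W.

Q ≈ 13500 W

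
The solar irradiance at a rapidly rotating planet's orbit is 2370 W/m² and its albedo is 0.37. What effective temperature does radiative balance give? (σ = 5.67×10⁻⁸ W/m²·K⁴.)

Power absorbed = (1−a)S·πR²; power emitted = 4πR²σT⁴. Equating and cancelling πR²:
T = ((1−a)S / 4σ)^(1/4) = (1490 / (4 × 5.67×10⁻⁸))^(1/4) = (6.58×10^9)^(1/4).
T = 285 K.

T ≈ 285 K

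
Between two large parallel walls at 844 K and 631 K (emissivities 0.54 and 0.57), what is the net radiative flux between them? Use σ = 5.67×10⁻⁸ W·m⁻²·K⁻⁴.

q ≈ 7590 W/m²

For two large parallel gray plates, q = σ(T₁⁴ − T₂⁴) / (1/ε₁ + 1/ε₂ − 1).
1/ε₁ + 1/ε₂ − 1 = 1/0.54 + 1/0.57 − 1 = 2.606.
T₁⁴ − T₂⁴ = 5.07×10^11 − 1.59×10^11 = 3.49×10^11 K⁴.
q = 5.67×10⁻⁸ × 3.49×10^11 / 2.606 = 7590 W/m².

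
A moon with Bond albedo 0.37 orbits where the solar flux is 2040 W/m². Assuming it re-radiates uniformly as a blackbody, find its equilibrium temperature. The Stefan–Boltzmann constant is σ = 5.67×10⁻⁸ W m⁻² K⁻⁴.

Power absorbed = (1−a)S·πR²; power emitted = 4πR²σT⁴. Equating and cancelling πR²:
T = ((1−a)S / 4σ)^(1/4) = (1290 / (4 × 5.67×10⁻⁸))^(1/4) = (5.67×10^9)^(1/4).
T = 274 K.

T ≈ 274 K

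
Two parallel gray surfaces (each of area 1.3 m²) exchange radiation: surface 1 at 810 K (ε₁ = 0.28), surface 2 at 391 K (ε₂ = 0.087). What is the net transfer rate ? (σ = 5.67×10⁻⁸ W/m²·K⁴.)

Q ≈ 2130 W

For two large parallel gray plates, q = σ(T₁⁴ − T₂⁴) / (1/ε₁ + 1/ε₂ − 1).
1/ε₁ + 1/ε₂ − 1 = 1/0.28 + 1/0.087 − 1 = 14.07.
T₁⁴ − T₂⁴ = 4.30×10^11 − 2.34×10^10 = 4.07×10^11 K⁴.
q = 5.67×10⁻⁸ × 4.07×10^11 / 14.07 = 1640 W/m².
Q = q·A = 1640 × 1.3 = 2130 W.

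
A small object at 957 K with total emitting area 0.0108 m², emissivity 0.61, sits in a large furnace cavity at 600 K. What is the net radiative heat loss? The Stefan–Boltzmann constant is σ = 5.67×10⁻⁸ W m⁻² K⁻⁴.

Q = εσA(T⁴ − T_s⁴). T⁴ − T_s⁴ = (957)⁴ − (600)⁴ = 8.39×10^11 − 1.30×10^11 = 7.09×10^11 K⁴.
Q = 0.61 × 5.67×10⁻⁸ × 0.0108 × 7.09×10^11 = 265 W.

Q ≈ 265 W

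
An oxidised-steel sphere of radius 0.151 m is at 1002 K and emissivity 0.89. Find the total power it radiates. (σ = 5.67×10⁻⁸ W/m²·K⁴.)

P ≈ 14600 W

A = 4πr² = 4π × (0.151)² = 0.287 m².
P = εσAT⁴ = 0.89 × 5.67×10⁻⁸ × 0.287 × (1002)⁴ = 0.89 × 5.67×10⁻⁸ × 0.287 × 1.01×10^12.
P = 14600 W.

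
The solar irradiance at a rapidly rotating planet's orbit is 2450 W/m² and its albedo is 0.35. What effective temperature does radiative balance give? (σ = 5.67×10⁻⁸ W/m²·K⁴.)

Power absorbed = (1−a)S·πR²; power emitted = 4πR²σT⁴. Equating and cancelling πR²:
T = ((1−a)S / 4σ)^(1/4) = (1590 / (4 × 5.67×10⁻⁸))^(1/4) = (7.02×10^9)^(1/4).
T = 289 K.

T ≈ 289 K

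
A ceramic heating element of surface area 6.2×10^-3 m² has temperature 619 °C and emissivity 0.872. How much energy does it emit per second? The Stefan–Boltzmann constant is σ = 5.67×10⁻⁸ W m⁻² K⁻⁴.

P ≈ 194 W

619 °C = 892 K.
Stefan–Boltzmann: P = εσAT⁴ = 0.872 × 5.67×10⁻⁸ × 6.20×10^-3 × (892)⁴ = 0.872 × 5.67×10⁻⁸ × 6.20×10^-3 × 6.33×10^11.
P = 194 W.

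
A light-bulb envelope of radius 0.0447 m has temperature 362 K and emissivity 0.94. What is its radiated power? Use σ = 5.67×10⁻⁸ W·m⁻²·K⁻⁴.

A = 4πr² = 4π × (0.0447)² = 0.0251 m².
Stefan–Boltzmann: P = εσAT⁴ = 0.94 × 5.67×10⁻⁸ × 0.0251 × (362)⁴ = 0.94 × 5.67×10⁻⁸ × 0.0251 × 1.72×10^10.
P = 23.0 W.

P ≈ 23.0 W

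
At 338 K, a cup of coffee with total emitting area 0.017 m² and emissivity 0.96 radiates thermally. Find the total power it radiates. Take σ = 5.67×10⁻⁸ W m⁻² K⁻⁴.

P ≈ 12.1 W

P = εσAT⁴ = 0.96 × 5.67×10⁻⁸ × 0.0170 × (338)⁴ = 0.96 × 5.67×10⁻⁸ × 0.0170 × 1.31×10^10.
P = 12.1 W.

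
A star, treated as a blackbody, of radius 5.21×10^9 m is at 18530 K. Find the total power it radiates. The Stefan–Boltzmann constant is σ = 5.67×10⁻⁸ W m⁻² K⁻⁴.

P ≈ 2.28×10^30 W

A = 4πr² = 4π × (5.21×10^9)² = 3.41×10^20 m².
P = σAT⁴ = 5.67×10⁻⁸ × 3.41×10^20 × (18530)⁴ = 5.67×10⁻⁸ × 3.41×10^20 × 1.18×10^17.
P = 2.28×10^30 W.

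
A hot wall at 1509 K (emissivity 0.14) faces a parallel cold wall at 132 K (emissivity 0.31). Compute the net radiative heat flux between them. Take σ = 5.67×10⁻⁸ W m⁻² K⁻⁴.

For two large parallel gray plates, q = σ(T₁⁴ − T₂⁴) / (1/ε₁ + 1/ε₂ − 1).
1/ε₁ + 1/ε₂ − 1 = 1/0.14 + 1/0.31 − 1 = 9.369.
T₁⁴ − T₂⁴ = 5.19×10^12 − 3.04×10^8 = 5.18×10^12 K⁴.
q = 5.67×10⁻⁸ × 5.18×10^12 / 9.369 = 31400 W/m².

q ≈ 31400 W/m²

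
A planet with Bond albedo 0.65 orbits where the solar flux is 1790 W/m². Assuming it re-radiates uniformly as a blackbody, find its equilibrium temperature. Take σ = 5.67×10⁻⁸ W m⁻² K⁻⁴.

T ≈ 229 K

Power absorbed = (1−a)S·πR²; power emitted = 4πR²σT⁴. Equating and cancelling πR²:
T = ((1−a)S / 4σ)^(1/4) = (626 / (4 × 5.67×10⁻⁸))^(1/4) = (2.76×10^9)^(1/4).
T = 229 K.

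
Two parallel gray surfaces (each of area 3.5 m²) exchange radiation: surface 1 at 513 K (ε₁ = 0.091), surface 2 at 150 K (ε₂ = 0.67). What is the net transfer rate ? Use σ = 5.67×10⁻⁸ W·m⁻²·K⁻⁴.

For two large parallel gray plates, q = σ(T₁⁴ − T₂⁴) / (1/ε₁ + 1/ε₂ − 1).
1/ε₁ + 1/ε₂ − 1 = 1/0.091 + 1/0.67 − 1 = 11.48.
T₁⁴ − T₂⁴ = 6.93×10^10 − 5.06×10^8 = 6.88×10^10 K⁴.
q = 5.67×10⁻⁸ × 6.88×10^10 / 11.48 = 340 W/m².
Q = q·A = 340 × 3.5 = 1190 W.

Q ≈ 1190 W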